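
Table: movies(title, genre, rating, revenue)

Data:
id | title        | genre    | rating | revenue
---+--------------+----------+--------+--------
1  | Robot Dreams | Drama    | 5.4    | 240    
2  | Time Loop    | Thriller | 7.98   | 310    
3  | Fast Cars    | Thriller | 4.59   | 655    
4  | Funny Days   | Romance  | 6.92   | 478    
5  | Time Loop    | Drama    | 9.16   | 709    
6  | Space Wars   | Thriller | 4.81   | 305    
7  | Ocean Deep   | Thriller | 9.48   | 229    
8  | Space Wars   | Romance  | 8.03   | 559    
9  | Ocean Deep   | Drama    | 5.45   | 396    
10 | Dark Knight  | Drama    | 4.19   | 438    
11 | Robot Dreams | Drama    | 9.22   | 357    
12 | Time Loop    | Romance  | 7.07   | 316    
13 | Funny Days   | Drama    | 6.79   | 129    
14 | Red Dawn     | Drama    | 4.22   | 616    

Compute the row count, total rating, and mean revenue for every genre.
SELECT genre,
       COUNT(*) as cnt,
       SUM(rating) as total_rating,
       AVG(revenue) as avg_revenue
FROM movies
GROUP BY genre

Result:
  Drama: 7 records, 44.43 total rating, 412.14 avg revenue
  Romance: 3 records, 22.02 total rating, 451.00 avg revenue
  Thriller: 4 records, 26.86 total rating, 374.75 avg revenue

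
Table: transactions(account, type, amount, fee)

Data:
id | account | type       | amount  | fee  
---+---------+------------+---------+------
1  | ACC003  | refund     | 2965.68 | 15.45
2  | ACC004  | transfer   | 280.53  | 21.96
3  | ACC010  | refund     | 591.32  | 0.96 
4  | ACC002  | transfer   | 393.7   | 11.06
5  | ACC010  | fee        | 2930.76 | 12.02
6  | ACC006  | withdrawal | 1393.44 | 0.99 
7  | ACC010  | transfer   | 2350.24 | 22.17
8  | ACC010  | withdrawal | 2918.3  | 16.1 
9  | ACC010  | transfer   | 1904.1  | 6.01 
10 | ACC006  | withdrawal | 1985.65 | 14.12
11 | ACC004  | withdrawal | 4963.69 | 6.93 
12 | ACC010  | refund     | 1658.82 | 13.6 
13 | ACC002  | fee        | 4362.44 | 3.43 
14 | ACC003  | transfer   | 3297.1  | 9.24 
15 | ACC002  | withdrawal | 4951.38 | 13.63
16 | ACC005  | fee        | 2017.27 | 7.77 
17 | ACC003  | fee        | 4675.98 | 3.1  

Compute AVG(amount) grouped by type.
SELECT type, AVG(amount) as result
FROM transactions
GROUP BY type

Result:
  fee: 3496.61
  refund: 1738.61
  transfer: 1645.13
  withdrawal: 3242.49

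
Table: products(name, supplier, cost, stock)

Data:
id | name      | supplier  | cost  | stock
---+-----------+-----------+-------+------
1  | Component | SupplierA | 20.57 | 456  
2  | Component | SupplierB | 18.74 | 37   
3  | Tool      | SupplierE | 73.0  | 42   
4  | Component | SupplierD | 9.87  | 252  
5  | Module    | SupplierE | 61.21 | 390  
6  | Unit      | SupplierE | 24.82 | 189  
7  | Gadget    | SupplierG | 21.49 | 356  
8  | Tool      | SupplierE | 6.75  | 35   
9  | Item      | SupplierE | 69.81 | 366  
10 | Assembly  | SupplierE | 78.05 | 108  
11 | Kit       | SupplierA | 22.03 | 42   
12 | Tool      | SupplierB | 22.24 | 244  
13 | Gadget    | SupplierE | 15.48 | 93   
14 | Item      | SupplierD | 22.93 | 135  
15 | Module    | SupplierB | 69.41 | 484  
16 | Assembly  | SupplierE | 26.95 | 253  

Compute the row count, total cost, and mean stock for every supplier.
SELECT supplier,
       COUNT(*) as cnt,
       SUM(cost) as total_cost,
       AVG(stock) as avg_stock
FROM products
GROUP BY supplier

Result:
  SupplierA: 2 records, 42.60 total cost, 249.00 avg stock
  SupplierB: 3 records, 110.39 total cost, 255.00 avg stock
  SupplierD: 2 records, 32.80 total cost, 193.50 avg stock
  SupplierE: 8 records, 356.07 total cost, 184.50 avg stock
  SupplierG: 1 records, 21.49 total cost, 356.00 avg stock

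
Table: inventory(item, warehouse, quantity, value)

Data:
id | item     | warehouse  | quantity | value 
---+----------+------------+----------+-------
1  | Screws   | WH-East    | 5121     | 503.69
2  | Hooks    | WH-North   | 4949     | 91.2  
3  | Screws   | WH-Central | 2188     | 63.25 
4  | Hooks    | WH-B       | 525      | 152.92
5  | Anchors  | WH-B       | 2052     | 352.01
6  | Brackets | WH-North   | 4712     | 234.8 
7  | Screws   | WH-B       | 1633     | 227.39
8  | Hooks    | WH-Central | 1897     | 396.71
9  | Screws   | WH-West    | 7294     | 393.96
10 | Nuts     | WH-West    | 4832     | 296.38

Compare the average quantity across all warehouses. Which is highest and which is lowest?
SELECT warehouse, AVG(quantity)
FROM inventory
GROUP BY warehouse
ORDER BY AVG(quantity)

All groups:
  WH-B: 1403.33
  WH-Central: 2042.50
  WH-North: 4830.50
  WH-East: 5121.00
  WH-West: 6063.00

Highest: WH-West (6063.00)
Lowest: WH-B (1403.33)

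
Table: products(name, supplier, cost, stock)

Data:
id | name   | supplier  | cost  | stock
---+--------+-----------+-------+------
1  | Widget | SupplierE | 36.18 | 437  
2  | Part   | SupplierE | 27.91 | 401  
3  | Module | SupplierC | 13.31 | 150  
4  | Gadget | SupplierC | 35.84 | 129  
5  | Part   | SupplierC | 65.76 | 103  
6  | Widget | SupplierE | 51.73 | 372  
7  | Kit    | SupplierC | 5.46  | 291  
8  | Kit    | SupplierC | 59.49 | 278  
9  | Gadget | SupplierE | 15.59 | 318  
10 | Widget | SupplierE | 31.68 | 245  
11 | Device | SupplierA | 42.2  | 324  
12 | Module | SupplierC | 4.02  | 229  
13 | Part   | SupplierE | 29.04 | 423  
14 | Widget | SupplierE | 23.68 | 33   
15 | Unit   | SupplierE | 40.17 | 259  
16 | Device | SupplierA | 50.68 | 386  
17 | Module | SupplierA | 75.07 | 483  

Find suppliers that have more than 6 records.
SELECT supplier, COUNT(*) as cnt
FROM products
GROUP BY supplier
HAVING COUNT(*) > 6

Result:
  SupplierE: 8

Note: HAVING filters groups after aggregation, WHERE filters rows before.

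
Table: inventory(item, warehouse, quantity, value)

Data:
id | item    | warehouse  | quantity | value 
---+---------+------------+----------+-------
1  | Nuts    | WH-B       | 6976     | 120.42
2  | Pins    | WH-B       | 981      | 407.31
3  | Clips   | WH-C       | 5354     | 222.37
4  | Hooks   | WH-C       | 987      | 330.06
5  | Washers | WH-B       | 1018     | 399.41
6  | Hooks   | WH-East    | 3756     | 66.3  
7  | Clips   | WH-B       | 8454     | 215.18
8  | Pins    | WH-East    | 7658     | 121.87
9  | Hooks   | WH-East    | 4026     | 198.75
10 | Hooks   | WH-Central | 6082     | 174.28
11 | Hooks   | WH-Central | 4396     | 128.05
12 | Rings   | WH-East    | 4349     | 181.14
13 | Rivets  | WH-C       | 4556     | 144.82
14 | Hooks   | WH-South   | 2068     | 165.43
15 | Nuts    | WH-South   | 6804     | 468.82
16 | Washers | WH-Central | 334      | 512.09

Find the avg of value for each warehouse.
SELECT warehouse, AVG(value) as result
FROM inventory
GROUP BY warehouse

Result:
  WH-B: 285.58
  WH-C: 232.42
  WH-Central: 271.47
  WH-East: 142.02
  WH-South: 317.13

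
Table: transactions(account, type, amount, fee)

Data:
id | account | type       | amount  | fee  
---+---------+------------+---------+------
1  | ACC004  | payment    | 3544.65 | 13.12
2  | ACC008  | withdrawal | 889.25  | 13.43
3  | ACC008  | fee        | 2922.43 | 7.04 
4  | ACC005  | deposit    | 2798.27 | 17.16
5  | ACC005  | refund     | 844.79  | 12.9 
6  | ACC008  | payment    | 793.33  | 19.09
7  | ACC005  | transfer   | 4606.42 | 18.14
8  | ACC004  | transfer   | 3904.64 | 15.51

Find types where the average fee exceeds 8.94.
SELECT type, AVG(fee)
FROM transactions
GROUP BY type
HAVING AVG(fee) > 8.94

Result:
  deposit: avg=17.16
  payment: avg=16.11
  refund: avg=12.90
  transfer: avg=16.83
  withdrawal: avg=13.43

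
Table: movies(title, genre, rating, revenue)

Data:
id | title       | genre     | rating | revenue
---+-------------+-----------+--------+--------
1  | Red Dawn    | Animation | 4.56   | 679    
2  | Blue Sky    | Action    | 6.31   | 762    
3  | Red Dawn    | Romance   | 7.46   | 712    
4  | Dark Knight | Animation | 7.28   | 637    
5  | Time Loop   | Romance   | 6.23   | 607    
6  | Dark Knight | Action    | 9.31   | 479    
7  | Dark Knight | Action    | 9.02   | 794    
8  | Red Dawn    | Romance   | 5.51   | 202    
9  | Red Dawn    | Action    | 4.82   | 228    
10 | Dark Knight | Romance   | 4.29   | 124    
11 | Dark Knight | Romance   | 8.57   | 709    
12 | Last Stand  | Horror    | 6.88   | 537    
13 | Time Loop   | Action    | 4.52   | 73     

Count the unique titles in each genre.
SELECT genre, COUNT(DISTINCT title)
FROM movies
GROUP BY genre

Result:
  Action: 4 distinct
  Animation: 2 distinct
  Horror: 1 distinct
  Romance: 3 distinct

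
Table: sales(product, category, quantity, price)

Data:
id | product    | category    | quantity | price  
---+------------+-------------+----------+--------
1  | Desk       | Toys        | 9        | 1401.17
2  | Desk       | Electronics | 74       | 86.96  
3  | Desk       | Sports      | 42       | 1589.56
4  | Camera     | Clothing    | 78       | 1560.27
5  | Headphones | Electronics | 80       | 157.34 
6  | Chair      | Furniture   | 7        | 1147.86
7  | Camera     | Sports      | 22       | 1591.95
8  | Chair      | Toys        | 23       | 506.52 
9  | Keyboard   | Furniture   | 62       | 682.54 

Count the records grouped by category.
SELECT category, COUNT(*) as count
FROM sales
GROUP BY category

Result:
  Clothing: 1
  Electronics: 2
  Furniture: 2
  Sports: 2
  Toys: 2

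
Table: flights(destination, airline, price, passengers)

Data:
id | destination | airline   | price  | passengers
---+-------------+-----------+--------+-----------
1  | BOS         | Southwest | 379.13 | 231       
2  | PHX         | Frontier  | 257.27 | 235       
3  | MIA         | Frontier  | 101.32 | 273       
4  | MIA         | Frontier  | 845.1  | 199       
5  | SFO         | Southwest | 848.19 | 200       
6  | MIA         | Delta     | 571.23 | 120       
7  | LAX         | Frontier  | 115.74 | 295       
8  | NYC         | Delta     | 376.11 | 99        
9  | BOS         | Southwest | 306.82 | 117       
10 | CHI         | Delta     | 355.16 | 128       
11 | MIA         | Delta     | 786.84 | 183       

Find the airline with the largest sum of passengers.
SELECT airline, SUM(passengers) as val
FROM flights
GROUP BY airline
ORDER BY val DESC
LIMIT 1

Result: Frontier with sum(passengers) = 1002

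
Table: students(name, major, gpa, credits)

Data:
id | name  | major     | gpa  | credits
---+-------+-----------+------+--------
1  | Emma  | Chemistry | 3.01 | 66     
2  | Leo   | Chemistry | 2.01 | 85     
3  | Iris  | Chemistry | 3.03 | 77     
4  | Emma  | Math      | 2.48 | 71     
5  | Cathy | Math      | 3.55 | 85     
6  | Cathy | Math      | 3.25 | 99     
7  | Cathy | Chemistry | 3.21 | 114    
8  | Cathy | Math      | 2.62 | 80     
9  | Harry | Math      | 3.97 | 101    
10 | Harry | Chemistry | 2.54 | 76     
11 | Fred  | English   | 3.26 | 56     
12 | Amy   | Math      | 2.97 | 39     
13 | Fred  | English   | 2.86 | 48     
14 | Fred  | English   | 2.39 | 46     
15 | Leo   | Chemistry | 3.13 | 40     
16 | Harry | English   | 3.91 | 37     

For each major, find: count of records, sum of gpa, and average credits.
SELECT major,
       COUNT(*) as cnt,
       SUM(gpa) as total_gpa,
       AVG(credits) as avg_credits
FROM students
GROUP BY major

Result:
  Chemistry: 6 records, 16.93 total gpa, 76.33 avg credits
  English: 4 records, 12.42 total gpa, 46.75 avg credits
  Math: 6 records, 18.84 total gpa, 79.17 avg credits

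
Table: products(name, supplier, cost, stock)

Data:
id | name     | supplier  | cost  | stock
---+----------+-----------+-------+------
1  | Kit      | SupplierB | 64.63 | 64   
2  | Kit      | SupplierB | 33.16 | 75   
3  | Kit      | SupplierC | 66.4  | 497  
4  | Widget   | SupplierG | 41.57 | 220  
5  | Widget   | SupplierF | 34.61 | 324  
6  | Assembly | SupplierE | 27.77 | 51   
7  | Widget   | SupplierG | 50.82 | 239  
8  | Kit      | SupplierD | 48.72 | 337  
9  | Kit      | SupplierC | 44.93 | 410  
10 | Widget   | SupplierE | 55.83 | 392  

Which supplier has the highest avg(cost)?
SELECT supplier, AVG(cost) as val
FROM products
GROUP BY supplier
ORDER BY val DESC
LIMIT 1

Result: SupplierC with avg(cost) = 55.67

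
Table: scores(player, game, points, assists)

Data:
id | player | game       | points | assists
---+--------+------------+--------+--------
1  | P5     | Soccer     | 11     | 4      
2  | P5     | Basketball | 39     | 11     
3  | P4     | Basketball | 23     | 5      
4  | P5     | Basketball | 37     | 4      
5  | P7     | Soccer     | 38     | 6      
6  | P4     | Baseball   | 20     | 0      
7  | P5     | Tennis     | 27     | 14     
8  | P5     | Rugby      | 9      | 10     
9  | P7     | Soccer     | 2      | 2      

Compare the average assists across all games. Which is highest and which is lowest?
SELECT game, AVG(assists)
FROM scores
GROUP BY game
ORDER BY AVG(assists)

All groups:
  Baseball: 0.00
  Soccer: 4.00
  Basketball: 6.67
  Rugby: 10.00
  Tennis: 14.00

Highest: Tennis (14.00)
Lowest: Baseball (0.00)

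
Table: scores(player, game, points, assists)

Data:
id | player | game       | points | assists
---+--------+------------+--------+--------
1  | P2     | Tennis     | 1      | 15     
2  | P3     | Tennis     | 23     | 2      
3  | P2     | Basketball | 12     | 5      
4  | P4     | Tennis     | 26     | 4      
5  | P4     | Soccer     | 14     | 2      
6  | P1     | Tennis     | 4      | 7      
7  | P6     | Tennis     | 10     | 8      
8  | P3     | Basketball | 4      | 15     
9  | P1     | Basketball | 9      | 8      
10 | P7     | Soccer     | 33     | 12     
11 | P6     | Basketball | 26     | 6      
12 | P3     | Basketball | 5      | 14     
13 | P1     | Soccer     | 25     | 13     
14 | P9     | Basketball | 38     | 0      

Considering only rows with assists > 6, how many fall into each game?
SELECT game, COUNT(*)
FROM scores
WHERE assists > 6
GROUP BY game

Note: WHERE filters rows before grouping.

Result:
  Basketball: 3
  Soccer: 2
  Tennis: 3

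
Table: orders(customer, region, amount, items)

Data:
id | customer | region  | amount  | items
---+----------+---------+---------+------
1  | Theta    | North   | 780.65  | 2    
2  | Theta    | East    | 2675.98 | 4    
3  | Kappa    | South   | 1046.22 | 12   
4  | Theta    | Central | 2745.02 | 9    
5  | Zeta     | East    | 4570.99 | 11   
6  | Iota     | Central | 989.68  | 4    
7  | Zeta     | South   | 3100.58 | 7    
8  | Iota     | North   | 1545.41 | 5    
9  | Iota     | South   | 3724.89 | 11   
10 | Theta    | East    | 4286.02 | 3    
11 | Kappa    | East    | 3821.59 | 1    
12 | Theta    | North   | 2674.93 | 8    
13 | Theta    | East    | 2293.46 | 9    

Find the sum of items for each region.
SELECT region, SUM(items) as result
FROM orders
GROUP BY region

Result:
  Central: 13
  East: 28
  North: 15
  South: 30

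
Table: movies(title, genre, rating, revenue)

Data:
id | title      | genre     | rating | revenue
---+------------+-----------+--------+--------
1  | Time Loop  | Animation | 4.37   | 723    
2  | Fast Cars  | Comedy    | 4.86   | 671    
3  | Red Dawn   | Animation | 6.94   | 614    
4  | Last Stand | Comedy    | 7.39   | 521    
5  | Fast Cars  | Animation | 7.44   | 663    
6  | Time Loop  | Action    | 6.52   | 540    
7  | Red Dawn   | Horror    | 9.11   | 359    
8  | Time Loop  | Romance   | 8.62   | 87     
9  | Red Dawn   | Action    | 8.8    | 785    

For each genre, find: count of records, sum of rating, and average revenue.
SELECT genre,
       COUNT(*) as cnt,
       SUM(rating) as total_rating,
       AVG(revenue) as avg_revenue
FROM movies
GROUP BY genre

Result:
  Action: 2 records, 15.32 total rating, 662.50 avg revenue
  Animation: 3 records, 18.75 total rating, 666.67 avg revenue
  Comedy: 2 records, 12.25 total rating, 596.00 avg revenue
  Horror: 1 records, 9.11 total rating, 359.00 avg revenue
  Romance: 1 records, 8.62 total rating, 87.00 avg revenue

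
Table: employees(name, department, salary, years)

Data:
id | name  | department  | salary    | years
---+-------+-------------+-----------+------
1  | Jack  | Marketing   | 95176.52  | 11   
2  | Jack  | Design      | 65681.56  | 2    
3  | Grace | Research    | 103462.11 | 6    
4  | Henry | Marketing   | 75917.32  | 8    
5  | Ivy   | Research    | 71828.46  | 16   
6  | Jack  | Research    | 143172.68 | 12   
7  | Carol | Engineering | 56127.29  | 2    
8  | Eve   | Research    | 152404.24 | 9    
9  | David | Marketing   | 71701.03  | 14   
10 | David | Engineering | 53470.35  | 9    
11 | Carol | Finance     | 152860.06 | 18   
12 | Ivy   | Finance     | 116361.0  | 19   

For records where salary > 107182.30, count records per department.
SELECT department, COUNT(*)
FROM employees
WHERE salary > 107182.30
GROUP BY department

Note: WHERE filters rows before grouping.

Result:
  Finance: 2
  Research: 2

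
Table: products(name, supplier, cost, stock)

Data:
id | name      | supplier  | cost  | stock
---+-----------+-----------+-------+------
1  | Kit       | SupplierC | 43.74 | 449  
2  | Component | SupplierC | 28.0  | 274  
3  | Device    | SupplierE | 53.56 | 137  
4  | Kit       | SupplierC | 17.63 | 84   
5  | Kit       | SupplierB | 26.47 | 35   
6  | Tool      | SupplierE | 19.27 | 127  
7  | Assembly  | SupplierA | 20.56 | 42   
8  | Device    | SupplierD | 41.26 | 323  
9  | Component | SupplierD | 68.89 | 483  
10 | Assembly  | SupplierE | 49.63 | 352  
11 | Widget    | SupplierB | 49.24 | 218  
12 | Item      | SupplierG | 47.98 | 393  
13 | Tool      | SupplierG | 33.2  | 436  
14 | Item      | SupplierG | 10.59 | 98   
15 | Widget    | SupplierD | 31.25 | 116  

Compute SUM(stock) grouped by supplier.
SELECT supplier, SUM(stock) as result
FROM products
GROUP BY supplier

Result:
  SupplierA: 42
  SupplierB: 253
  SupplierC: 807
  SupplierD: 922
  SupplierE: 616
  SupplierG: 927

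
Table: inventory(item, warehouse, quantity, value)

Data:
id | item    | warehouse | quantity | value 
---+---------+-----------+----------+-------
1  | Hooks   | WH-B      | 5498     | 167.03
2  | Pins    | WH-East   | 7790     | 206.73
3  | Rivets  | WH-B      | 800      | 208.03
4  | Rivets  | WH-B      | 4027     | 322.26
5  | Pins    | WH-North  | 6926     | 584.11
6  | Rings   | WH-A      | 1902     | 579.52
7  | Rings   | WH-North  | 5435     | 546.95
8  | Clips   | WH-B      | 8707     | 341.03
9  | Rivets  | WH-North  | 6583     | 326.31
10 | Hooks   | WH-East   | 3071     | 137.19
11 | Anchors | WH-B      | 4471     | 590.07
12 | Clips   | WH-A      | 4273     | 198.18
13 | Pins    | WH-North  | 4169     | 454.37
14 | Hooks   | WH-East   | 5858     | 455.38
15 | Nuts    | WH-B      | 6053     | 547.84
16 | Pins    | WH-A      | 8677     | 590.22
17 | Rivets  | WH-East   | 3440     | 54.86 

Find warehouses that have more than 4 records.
SELECT warehouse, COUNT(*) as cnt
FROM inventory
GROUP BY warehouse
HAVING COUNT(*) > 4

Result:
  WH-B: 6

Note: HAVING filters groups after aggregation, WHERE filters rows before.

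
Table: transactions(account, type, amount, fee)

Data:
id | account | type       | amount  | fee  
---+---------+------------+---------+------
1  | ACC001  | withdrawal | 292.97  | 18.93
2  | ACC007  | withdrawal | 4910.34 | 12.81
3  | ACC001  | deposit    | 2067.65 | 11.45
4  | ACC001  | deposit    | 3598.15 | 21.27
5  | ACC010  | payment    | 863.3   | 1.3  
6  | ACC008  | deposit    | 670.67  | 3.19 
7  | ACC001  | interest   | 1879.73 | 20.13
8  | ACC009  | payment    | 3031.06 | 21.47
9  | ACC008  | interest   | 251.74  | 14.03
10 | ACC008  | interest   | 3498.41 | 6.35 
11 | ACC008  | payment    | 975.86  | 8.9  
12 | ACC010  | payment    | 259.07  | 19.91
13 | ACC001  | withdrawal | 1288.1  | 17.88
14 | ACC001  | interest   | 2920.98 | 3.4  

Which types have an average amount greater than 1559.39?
SELECT type, AVG(amount)
FROM transactions
GROUP BY type
HAVING AVG(amount) > 1559.39

Result:
  deposit: avg=2112.16
  interest: avg=2137.72
  withdrawal: avg=2163.80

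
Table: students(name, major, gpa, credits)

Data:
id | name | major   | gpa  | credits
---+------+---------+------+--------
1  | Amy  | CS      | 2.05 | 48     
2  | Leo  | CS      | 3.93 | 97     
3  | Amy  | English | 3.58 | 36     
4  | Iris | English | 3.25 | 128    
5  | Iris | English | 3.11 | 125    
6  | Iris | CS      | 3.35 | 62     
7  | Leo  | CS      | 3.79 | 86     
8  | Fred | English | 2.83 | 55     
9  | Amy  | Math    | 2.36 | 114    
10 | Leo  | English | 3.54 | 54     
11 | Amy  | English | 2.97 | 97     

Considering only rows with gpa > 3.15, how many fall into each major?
SELECT major, COUNT(*)
FROM students
WHERE gpa > 3.15
GROUP BY major

Note: WHERE filters rows before grouping.

Result:
  CS: 3
  English: 3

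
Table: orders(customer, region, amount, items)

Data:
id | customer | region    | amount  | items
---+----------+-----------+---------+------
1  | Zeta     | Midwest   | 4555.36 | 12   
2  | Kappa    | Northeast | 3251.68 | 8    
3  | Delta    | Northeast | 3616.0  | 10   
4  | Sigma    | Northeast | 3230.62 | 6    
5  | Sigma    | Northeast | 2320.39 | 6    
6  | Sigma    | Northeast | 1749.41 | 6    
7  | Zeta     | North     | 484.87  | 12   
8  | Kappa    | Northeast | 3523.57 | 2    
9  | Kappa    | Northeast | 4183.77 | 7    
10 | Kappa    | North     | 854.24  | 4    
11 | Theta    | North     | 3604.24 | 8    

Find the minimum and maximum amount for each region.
SELECT region, MIN(amount), MAX(amount)
FROM orders
GROUP BY region

Result:
  Midwest: min=4555.36, max=4555.36
  North: min=484.87, max=3604.24
  Northeast: min=1749.41, max=4183.77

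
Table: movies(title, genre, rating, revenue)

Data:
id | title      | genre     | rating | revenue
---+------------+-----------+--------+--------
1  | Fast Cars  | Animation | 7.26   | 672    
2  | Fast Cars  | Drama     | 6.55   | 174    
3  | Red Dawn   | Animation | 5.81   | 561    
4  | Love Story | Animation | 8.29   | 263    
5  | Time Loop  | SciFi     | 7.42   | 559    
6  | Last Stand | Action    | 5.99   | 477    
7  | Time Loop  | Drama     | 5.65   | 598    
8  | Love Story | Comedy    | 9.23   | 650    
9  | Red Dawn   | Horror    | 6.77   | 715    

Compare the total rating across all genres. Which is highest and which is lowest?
SELECT genre, SUM(rating)
FROM movies
GROUP BY genre
ORDER BY SUM(rating)

All groups:
  Action: 5.99
  Horror: 6.77
  SciFi: 7.42
  Comedy: 9.23
  Drama: 12.20
  Animation: 21.36

Highest: Animation (21.36)
Lowest: Action (5.99)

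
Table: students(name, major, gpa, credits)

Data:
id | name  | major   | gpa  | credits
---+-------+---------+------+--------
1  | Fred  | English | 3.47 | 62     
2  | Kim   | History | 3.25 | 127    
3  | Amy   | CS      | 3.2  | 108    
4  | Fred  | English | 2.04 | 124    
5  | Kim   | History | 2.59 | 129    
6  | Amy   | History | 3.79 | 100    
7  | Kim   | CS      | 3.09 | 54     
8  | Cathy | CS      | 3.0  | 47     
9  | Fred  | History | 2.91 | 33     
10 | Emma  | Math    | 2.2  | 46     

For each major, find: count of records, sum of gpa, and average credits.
SELECT major,
       COUNT(*) as cnt,
       SUM(gpa) as total_gpa,
       AVG(credits) as avg_credits
FROM students
GROUP BY major

Result:
  CS: 3 records, 9.29 total gpa, 69.67 avg credits
  English: 2 records, 5.51 total gpa, 93.00 avg credits
  History: 4 records, 12.54 total gpa, 97.25 avg credits
  Math: 1 records, 2.20 total gpa, 46.00 avg credits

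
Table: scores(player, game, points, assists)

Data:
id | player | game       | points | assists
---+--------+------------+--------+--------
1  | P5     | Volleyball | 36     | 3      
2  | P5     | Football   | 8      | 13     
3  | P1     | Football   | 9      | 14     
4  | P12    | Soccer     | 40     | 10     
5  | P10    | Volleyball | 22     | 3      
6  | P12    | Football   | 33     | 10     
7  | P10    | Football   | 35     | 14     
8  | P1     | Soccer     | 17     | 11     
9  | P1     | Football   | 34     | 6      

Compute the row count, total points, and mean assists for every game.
SELECT game,
       COUNT(*) as cnt,
       SUM(points) as total_points,
       AVG(assists) as avg_assists
FROM scores
GROUP BY game

Result:
  Football: 5 records, 119 total points, 11.40 avg assists
  Soccer: 2 records, 57 total points, 10.50 avg assists
  Volleyball: 2 records, 58 total points, 3.00 avg assists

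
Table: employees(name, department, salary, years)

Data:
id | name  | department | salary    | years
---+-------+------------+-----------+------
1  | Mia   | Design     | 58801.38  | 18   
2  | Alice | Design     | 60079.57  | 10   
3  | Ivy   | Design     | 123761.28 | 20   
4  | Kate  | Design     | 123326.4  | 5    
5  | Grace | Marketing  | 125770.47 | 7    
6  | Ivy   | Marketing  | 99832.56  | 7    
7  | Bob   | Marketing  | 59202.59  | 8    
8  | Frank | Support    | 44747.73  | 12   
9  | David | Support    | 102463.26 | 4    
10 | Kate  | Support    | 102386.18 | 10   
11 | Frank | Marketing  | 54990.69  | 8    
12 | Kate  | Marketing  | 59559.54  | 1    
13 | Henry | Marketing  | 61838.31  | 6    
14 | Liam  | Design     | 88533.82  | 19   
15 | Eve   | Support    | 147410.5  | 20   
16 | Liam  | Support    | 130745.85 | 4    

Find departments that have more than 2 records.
SELECT department, COUNT(*) as cnt
FROM employees
GROUP BY department
HAVING COUNT(*) > 2

Result:
  Design: 5
  Marketing: 6
  Support: 5

Note: HAVING filters groups after aggregation, WHERE filters rows before.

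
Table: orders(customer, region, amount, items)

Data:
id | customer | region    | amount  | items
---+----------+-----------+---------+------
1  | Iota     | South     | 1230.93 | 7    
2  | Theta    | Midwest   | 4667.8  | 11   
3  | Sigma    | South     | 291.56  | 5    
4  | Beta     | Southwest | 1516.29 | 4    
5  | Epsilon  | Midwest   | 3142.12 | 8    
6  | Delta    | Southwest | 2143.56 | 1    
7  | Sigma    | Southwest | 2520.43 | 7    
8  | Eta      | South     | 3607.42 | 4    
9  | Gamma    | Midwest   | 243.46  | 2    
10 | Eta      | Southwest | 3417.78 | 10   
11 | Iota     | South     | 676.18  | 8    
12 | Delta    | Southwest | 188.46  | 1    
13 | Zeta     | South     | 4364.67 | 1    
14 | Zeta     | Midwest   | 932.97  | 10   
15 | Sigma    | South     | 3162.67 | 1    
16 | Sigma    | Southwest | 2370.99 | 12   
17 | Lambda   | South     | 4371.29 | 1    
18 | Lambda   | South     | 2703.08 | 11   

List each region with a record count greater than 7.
SELECT region, COUNT(*) as cnt
FROM orders
GROUP BY region
HAVING COUNT(*) > 7

Result:
  South: 8

Note: HAVING filters groups after aggregation, WHERE filters rows before.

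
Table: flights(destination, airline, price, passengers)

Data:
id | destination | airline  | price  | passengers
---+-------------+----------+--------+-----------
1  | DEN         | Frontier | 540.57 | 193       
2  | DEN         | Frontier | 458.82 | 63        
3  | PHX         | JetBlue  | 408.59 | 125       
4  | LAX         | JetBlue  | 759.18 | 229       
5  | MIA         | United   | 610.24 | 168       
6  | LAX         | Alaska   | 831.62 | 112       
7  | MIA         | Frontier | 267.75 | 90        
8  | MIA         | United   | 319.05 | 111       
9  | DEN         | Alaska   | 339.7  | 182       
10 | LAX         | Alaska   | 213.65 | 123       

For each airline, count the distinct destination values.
SELECT airline, COUNT(DISTINCT destination)
FROM flights
GROUP BY airline

Result:
  Alaska: 2 distinct
  Frontier: 2 distinct
  JetBlue: 2 distinct
  United: 1 distinct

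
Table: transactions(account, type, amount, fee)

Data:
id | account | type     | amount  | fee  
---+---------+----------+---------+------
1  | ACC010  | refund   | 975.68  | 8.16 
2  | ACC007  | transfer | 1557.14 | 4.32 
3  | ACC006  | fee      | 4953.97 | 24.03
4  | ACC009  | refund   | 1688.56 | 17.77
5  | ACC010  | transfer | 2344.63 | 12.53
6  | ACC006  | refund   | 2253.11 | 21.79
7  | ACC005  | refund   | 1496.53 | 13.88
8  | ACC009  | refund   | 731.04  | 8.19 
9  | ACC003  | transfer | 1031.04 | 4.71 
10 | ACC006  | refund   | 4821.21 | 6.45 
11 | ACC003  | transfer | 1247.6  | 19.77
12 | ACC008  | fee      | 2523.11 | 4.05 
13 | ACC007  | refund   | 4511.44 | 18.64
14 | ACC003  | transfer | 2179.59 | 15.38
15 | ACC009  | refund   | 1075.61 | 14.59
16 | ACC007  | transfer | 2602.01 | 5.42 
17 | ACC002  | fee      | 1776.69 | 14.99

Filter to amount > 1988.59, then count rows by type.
SELECT type, COUNT(*)
FROM transactions
WHERE amount > 1988.59
GROUP BY type

Note: WHERE filters rows before grouping.

Result:
  fee: 2
  refund: 3
  transfer: 3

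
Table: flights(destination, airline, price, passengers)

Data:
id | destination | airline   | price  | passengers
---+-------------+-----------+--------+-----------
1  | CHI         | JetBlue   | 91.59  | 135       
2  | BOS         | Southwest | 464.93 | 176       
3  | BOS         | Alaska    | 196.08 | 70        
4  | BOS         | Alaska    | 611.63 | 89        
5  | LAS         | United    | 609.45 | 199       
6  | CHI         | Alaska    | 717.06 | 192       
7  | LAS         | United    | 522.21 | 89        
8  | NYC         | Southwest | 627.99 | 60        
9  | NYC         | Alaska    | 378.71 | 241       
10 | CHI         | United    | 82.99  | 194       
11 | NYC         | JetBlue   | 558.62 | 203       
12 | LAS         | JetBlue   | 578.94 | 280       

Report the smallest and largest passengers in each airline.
SELECT airline, MIN(passengers), MAX(passengers)
FROM flights
GROUP BY airline

Result:
  Alaska: min=70, max=241
  JetBlue: min=135, max=280
  Southwest: min=60, max=176
  United: min=89, max=199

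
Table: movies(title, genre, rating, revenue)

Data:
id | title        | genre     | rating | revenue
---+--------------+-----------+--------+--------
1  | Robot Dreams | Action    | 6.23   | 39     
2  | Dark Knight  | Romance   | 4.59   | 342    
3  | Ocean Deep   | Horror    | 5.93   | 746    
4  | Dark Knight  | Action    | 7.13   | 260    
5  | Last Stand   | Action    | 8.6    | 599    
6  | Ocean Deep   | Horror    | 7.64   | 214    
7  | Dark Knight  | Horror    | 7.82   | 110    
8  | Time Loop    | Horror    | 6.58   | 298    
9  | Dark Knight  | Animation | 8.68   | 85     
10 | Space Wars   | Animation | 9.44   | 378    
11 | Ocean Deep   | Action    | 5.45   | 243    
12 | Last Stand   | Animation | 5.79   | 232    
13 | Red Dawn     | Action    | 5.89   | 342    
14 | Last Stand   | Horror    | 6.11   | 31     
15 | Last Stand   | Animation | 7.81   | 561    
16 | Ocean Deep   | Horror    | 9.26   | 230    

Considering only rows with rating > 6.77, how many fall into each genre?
SELECT genre, COUNT(*)
FROM movies
WHERE rating > 6.77
GROUP BY genre

Note: WHERE filters rows before grouping.

Result:
  Action: 2
  Animation: 3
  Horror: 3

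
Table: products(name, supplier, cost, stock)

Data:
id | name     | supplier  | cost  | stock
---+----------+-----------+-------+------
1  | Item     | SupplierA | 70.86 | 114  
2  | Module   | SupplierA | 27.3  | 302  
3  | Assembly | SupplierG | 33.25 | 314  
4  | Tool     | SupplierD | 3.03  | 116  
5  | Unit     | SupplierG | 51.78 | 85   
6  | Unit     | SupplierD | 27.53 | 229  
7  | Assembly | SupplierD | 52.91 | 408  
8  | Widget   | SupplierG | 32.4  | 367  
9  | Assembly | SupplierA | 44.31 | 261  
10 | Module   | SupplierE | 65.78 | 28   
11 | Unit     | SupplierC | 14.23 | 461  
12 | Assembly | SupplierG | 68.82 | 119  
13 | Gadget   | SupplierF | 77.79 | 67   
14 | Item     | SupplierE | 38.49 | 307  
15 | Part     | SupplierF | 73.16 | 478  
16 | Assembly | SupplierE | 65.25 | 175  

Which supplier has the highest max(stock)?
SELECT supplier, MAX(stock) as val
FROM products
GROUP BY supplier
ORDER BY val DESC
LIMIT 1

Result: SupplierF with max(stock) = 478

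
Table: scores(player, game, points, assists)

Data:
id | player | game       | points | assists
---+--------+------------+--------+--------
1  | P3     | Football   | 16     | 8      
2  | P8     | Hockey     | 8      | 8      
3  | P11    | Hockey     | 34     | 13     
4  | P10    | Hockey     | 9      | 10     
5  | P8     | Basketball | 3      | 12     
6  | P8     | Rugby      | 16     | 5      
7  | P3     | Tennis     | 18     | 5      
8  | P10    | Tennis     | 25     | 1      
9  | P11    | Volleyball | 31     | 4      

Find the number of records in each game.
SELECT game, COUNT(*) as count
FROM scores
GROUP BY game

Result:
  Basketball: 1
  Football: 1
  Hockey: 3
  Rugby: 1
  Tennis: 2
  Volleyball: 1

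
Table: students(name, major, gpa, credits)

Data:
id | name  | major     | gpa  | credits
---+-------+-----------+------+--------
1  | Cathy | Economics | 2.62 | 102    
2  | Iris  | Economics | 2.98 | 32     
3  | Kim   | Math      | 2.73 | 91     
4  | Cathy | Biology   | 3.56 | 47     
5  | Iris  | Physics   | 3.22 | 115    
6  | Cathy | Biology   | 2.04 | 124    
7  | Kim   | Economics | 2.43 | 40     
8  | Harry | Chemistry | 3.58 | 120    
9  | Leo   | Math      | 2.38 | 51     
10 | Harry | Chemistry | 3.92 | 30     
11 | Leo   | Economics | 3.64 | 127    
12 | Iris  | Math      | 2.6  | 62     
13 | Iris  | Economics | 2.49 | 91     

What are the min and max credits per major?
SELECT major, MIN(credits), MAX(credits)
FROM students
GROUP BY major

Result:
  Biology: min=47, max=124
  Chemistry: min=30, max=120
  Economics: min=32, max=127
  Math: min=51, max=91
  Physics: min=115, max=115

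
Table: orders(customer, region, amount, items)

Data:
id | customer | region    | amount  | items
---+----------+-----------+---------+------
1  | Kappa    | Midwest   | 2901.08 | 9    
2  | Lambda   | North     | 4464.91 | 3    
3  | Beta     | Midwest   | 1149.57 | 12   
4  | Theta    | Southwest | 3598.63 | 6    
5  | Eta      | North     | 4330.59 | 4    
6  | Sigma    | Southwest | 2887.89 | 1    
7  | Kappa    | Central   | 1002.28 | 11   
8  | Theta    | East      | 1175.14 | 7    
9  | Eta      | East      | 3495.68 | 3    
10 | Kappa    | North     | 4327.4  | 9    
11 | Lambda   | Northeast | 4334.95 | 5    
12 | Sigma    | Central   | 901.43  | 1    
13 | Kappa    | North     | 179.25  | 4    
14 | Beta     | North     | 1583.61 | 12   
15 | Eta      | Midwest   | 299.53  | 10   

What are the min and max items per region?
SELECT region, MIN(items), MAX(items)
FROM orders
GROUP BY region

Result:
  Central: min=1, max=11
  East: min=3, max=7
  Midwest: min=9, max=12
  North: min=3, max=12
  Northeast: min=5, max=5
  Southwest: min=1, max=6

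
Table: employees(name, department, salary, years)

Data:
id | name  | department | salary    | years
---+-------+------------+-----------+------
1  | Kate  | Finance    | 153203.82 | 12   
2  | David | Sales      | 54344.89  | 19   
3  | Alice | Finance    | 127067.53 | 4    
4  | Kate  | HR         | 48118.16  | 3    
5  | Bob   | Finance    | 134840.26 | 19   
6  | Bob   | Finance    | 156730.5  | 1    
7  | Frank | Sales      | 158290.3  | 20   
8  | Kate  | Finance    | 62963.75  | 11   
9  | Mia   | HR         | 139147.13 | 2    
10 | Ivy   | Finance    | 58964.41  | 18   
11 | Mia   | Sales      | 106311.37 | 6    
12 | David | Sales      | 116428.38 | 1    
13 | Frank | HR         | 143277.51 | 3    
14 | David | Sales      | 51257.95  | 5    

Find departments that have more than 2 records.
SELECT department, COUNT(*) as cnt
FROM employees
GROUP BY department
HAVING COUNT(*) > 2

Result:
  Finance: 6
  HR: 3
  Sales: 5

Note: HAVING filters groups after aggregation, WHERE filters rows before.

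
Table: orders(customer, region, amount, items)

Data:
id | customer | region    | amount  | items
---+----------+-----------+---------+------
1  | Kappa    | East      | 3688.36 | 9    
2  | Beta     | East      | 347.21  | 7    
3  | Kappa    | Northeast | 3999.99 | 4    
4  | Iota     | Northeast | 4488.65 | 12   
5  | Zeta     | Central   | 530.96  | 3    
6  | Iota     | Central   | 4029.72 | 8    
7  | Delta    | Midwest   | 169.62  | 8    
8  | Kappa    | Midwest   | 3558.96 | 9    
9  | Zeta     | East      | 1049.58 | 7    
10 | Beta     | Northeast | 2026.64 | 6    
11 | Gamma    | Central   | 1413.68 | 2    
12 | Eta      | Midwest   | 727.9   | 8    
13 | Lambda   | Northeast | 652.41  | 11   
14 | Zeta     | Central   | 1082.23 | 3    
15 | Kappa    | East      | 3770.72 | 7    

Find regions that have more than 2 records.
SELECT region, COUNT(*) as cnt
FROM orders
GROUP BY region
HAVING COUNT(*) > 2

Result:
  Central: 4
  East: 4
  Midwest: 3
  Northeast: 4

Note: HAVING filters groups after aggregation, WHERE filters rows before.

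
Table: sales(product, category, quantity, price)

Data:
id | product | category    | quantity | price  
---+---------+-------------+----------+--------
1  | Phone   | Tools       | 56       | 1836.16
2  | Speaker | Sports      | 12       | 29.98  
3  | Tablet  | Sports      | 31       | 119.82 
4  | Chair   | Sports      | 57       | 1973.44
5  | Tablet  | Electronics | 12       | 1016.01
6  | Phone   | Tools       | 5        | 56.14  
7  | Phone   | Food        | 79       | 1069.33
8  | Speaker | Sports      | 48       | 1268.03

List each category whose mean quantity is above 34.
SELECT category, AVG(quantity)
FROM sales
GROUP BY category
HAVING AVG(quantity) > 34

Result:
  Food: avg=79.00
  Sports: avg=37.00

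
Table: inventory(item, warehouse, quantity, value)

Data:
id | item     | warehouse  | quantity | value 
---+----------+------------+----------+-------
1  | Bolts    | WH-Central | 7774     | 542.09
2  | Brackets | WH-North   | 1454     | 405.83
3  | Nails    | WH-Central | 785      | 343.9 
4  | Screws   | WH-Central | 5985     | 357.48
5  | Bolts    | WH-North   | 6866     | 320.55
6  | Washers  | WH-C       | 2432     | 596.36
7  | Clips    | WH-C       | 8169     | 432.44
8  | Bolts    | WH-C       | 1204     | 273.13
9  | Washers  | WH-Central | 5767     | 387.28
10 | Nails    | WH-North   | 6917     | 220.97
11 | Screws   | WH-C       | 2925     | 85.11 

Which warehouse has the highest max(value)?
SELECT warehouse, MAX(value) as val
FROM inventory
GROUP BY warehouse
ORDER BY val DESC
LIMIT 1

Result: WH-C with max(value) = 596.36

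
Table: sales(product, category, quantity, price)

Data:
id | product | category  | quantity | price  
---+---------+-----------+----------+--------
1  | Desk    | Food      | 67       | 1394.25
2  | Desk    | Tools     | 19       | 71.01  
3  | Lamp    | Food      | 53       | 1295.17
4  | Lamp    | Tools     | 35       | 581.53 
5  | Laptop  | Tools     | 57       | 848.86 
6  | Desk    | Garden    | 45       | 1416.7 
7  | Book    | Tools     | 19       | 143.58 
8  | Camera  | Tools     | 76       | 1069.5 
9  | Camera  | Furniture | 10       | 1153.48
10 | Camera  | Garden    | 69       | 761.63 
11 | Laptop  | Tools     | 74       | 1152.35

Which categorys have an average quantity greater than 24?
SELECT category, AVG(quantity)
FROM sales
GROUP BY category
HAVING AVG(quantity) > 24

Result:
  Food: avg=60.00
  Garden: avg=57.00
  Tools: avg=46.67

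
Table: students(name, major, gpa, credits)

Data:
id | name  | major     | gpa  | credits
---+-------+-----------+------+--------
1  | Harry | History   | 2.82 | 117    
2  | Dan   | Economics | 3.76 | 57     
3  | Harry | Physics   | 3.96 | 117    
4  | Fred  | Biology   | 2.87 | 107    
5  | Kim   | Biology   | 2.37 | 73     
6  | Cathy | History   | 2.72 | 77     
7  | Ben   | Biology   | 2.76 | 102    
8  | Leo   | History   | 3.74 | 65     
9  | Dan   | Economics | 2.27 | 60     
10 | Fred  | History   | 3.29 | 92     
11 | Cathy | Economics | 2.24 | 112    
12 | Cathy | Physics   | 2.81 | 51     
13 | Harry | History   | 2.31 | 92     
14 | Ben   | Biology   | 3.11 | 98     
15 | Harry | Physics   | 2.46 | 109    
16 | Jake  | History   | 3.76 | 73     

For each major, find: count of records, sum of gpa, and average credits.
SELECT major,
       COUNT(*) as cnt,
       SUM(gpa) as total_gpa,
       AVG(credits) as avg_credits
FROM students
GROUP BY major

Result:
  Biology: 4 records, 11.11 total gpa, 95.00 avg credits
  Economics: 3 records, 8.27 total gpa, 76.33 avg credits
  History: 6 records, 18.64 total gpa, 86.00 avg credits
  Physics: 3 records, 9.23 total gpa, 92.33 avg credits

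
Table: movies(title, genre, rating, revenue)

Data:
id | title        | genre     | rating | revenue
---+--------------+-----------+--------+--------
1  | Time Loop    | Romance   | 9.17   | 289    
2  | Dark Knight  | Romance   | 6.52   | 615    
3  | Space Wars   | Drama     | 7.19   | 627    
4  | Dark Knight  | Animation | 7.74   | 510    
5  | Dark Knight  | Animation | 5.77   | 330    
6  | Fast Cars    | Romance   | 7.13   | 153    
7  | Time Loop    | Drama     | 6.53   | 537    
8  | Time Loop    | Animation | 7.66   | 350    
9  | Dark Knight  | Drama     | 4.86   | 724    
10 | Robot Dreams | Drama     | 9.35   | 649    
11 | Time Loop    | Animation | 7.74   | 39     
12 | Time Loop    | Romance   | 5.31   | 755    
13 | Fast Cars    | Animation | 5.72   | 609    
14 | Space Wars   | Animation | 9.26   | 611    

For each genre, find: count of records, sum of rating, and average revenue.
SELECT genre,
       COUNT(*) as cnt,
       SUM(rating) as total_rating,
       AVG(revenue) as avg_revenue
FROM movies
GROUP BY genre

Result:
  Animation: 6 records, 43.89 total rating, 408.17 avg revenue
  Drama: 4 records, 27.93 total rating, 634.25 avg revenue
  Romance: 4 records, 28.13 total rating, 453.00 avg revenue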